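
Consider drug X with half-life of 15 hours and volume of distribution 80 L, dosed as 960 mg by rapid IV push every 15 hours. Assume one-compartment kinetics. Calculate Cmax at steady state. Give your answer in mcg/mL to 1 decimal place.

The dosing interval is 1 half-life, so f = 2^(−1) = 0.5.
At steady state, R = 1/(1 − 0.5) = 2/1.
Single-dose peak C₀ = D/Vd = 960/80 = 12 mcg/mL.
Steady-state peak Cmax,ss = C₀·R = 12 × 2/1 ≈ 24.000 mcg/mL.

24.0 mcg/mL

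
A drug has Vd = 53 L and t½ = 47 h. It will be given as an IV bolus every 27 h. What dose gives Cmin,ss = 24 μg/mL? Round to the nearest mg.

622 mg

τ/t½ = 27/47 ≈ 0.57447, so f = (1/2)^(27/47) ≈ 0.671534.
Cmin,ss = (D/Vd)·f/(1−f), so D = Cmin,ss·Vd·(1−f)/f.
D = 24 × 53 × (1−f)/f ≈ 24 × 53 × 0.48913 ≈ 622.17 mg.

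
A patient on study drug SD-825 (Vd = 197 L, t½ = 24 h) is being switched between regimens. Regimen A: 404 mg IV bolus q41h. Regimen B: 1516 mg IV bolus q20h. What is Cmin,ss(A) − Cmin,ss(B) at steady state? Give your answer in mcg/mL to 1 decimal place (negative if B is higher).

Regimen A: f = (1/2)^(41/24) ≈ 0.3060; Cmin,ss = (404/197)·f/(1−f) ≈ 0.904 mcg/mL.
Regimen B: f = (1/2)^(20/24) ≈ 0.5612; Cmin,ss = (1516/197)·f/(1−f) ≈ 9.842 mcg/mL.
Difference ≈ 0.904 − 9.842 ≈ -8.938 mcg/mL.

-8.9 mcg/mL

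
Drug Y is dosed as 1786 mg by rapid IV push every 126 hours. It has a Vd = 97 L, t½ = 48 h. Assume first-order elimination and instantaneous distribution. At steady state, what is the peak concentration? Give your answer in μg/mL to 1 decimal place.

k = ln2/t½ = ln2/48 ≈ 0.014441 h⁻¹; fraction remaining f = e^(−kτ) = e^(−0.014441×126) ≈ 0.1621.
At steady state, accumulation factor R = 1/(1 − e^(−kτ)) ≈ 1.1935.
Single-dose peak C₀ = D/Vd = 1786/97 ≈ 18.412 μg/mL.
Cmax,ss = C₀/(1 − f) ≈ 18.412/0.8379 ≈ 21.974 μg/mL.

22.0 μg/mL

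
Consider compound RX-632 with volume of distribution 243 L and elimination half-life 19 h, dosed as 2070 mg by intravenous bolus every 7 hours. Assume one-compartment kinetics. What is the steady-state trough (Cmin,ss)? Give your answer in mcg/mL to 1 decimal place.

τ/t½ = 7/19 ≈ 0.36842, so fraction remaining f = (1/2)^(7/19) ≈ 0.7746.
Each bolus raises the concentration by D/Vd = 2070/243 ≈ 8.519 mcg/mL.
Steady-state trough Cmin,ss = C₀·f/(1−f) ≈ 8.519 × 0.7746/0.2254 ≈ 29.276 mcg/mL.

29.3 mcg/mL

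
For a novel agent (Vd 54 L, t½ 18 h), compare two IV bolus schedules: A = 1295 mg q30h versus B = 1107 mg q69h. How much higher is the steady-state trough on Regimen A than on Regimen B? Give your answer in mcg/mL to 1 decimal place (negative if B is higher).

Regimen A: f = (1/2)^(30/18) ≈ 0.3150; Cmin,ss = (1295/54)·f/(1−f) ≈ 11.028 mcg/mL.
Regimen B: f = (1/2)^(69/18) ≈ 0.0702; Cmin,ss = (1107/54)·f/(1−f) ≈ 1.548 mcg/mL.
Difference ≈ 11.028 − 1.548 ≈ 9.480 mcg/mL.

9.5 mcg/mL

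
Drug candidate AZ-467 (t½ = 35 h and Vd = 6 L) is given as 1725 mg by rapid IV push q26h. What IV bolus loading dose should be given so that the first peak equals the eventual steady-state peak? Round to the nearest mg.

4286 mg

f = (1/2)^(26/35) ≈ 0.597555; accumulation ratio R = 1/(1−f) ≈ 2.48481.
Loading dose to hit Cmax,ss on first dose: D_load = D_maint·R ≈ 1725 × 2.48481 ≈ 4286.30 mg.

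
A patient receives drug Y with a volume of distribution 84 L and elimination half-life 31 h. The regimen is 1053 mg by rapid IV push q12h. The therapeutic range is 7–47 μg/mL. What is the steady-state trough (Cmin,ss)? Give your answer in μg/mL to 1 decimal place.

40.7 μg/mL

Over one 12-h interval, 12/31 ≈ 0.3871 half-lives elapse, leaving f ≈ 0.7647 of each dose.
Each bolus raises the concentration by D/Vd = 1053/84 ≈ 12.536 μg/mL.
Steady-state trough Cmin,ss = C₀·f/(1−f) ≈ 12.536 × 0.7647/0.2353 ≈ 40.741 μg/mL.
Trough 40.7 μg/mL vs MEC 7 μg/mL: adequate.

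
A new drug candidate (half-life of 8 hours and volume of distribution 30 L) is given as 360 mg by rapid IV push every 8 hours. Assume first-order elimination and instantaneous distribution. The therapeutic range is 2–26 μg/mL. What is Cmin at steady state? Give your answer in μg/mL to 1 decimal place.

τ = 8 h = 1 half-life, so f = (1/2)^1 = 0.5.
Accumulation ratio R = 1/(1 − f) = 1/0.5 = 2/1.
Single-dose peak C₀ = D/Vd = 360/30 = 12 μg/mL.
Steady-state peak Cmax,ss = C₀·R = 12 × 2/1 ≈ 24.000 μg/mL.
Steady-state trough Cmin,ss = Cmax,ss·f ≈ 24.000 × 0.5 ≈ 12.000 μg/mL.
Trough 12.0 μg/mL vs MEC 2 μg/mL: adequate.

12.0 μg/mL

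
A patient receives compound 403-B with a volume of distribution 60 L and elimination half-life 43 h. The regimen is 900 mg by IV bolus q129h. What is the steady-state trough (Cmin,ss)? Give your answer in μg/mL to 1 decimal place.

τ = 129 h = 3 half-lives, so f = (1/2)^3 = 0.125.
Accumulation ratio R = 1/(1 − f) = 1/0.875 = 8/7.
Single-dose peak C₀ = D/Vd = 900/60 = 15 μg/mL.
Steady-state peak Cmax,ss = C₀·R = 15 × 8/7 ≈ 17.143 μg/mL.
Steady-state trough Cmin,ss = Cmax,ss·f ≈ 17.143 × 0.125 ≈ 2.143 μg/mL.

2.1 μg/mL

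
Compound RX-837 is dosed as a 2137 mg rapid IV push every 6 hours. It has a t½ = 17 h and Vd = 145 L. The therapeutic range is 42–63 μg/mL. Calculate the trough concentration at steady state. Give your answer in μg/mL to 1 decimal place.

τ/t½ = 6/17 ≈ 0.35294, so fraction remaining f = (1/2)^(6/17) ≈ 0.7830.
Single-dose peak C₀ = D/Vd = 2137/145 ≈ 14.738 μg/mL.
Steady-state trough Cmin,ss = C₀·f/(1−f) ≈ 14.738 × 0.7830/0.2170 ≈ 53.179 μg/mL.
Trough 53.2 μg/mL vs MEC 42 μg/mL: adequate.

53.2 μg/mL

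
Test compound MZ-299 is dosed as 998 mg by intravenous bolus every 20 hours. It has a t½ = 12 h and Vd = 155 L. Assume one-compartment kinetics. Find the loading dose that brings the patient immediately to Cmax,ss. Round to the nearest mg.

f = (1/2)^(20/12) ≈ 0.314980; accumulation ratio R = 1/(1−f) ≈ 1.45981.
Loading dose to hit Cmax,ss on first dose: D_load = D_maint·R ≈ 998 × 1.45981 ≈ 1456.89 mg.

1457 mg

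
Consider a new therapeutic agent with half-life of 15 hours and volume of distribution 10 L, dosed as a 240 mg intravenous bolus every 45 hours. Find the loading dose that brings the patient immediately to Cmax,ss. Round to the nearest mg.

f = (1/2)^(45/15) ≈ 0.125000; accumulation ratio R = 1/(1−f) ≈ 1.14286.
Loading dose to hit Cmax,ss on first dose: D_load = D_maint·R ≈ 240 × 1.14286 ≈ 274.29 mg.

274 mg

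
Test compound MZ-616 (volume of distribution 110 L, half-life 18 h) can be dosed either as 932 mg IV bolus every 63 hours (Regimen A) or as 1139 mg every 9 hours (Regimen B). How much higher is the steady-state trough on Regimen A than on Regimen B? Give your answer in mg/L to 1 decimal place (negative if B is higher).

Regimen A: f = (1/2)^(63/18) ≈ 0.0884; Cmin,ss = (932/110)·f/(1−f) ≈ 0.822 mg/L.
Regimen B: f = (1/2)^(9/18) ≈ 0.7071; Cmin,ss = (1139/110)·f/(1−f) ≈ 24.997 mg/L.
Difference ≈ 0.822 − 24.997 ≈ -24.175 mg/L.

-24.2 mg/L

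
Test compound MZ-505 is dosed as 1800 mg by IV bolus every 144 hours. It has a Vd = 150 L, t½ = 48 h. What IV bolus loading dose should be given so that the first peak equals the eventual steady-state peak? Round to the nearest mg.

2057 mg

f = (1/2)^(144/48) ≈ 0.125000; accumulation ratio R = 1/(1−f) ≈ 1.14286.
Loading dose to hit Cmax,ss on first dose: D_load = D_maint·R ≈ 1800 × 1.14286 ≈ 2057.15 mg.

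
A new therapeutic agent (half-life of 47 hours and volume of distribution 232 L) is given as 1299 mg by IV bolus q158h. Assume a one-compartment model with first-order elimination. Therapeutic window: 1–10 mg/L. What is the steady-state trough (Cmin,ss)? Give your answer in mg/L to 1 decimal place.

0.6 mg/L

τ/t½ = 158/47 ≈ 3.3617, so fraction remaining f = (1/2)^(158/47) ≈ 0.0973.
At steady state, accumulation factor R = 1/(1 − e^(−kτ)) ≈ 1.1078.
Each bolus raises the concentration by D/Vd = 1299/232 ≈ 5.599 mg/L.
Cmax,ss = C₀/(1 − f) ≈ 5.599/0.9027 ≈ 6.203 mg/L.
Steady-state trough Cmin,ss = Cmax,ss·f ≈ 6.203 × 0.0973 ≈ 0.604 mg/L.
Trough 0.6 mg/L vs MEC 1 mg/L: subtherapeutic.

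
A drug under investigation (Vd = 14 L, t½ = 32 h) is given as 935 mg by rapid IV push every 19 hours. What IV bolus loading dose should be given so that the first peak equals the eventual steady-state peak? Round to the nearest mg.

2771 mg

f = (1/2)^(19/32) ≈ 0.662618; accumulation ratio R = 1/(1−f) ≈ 2.96400.
Loading dose to hit Cmax,ss on first dose: D_load = D_maint·R ≈ 935 × 2.96400 ≈ 2771.34 mg.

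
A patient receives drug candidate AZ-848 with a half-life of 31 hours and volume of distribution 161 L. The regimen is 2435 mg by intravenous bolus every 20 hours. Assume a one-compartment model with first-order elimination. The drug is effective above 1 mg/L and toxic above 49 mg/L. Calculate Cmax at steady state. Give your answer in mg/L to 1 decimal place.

41.9 mg/L

k = ln2/t½ = ln2/31 ≈ 0.022360 h⁻¹; fraction remaining f = e^(−kτ) = e^(−0.022360×20) ≈ 0.6394.
Accumulation ratio R = 1/(1 − f) ≈ 1/0.3606 ≈ 2.7732.
Single-dose peak C₀ = D/Vd = 2435/161 ≈ 15.124 mg/L.
Cmax,ss = C₀/(1 − f) ≈ 15.124/0.3606 ≈ 41.941 mg/L.
Peak 41.9 mg/L vs MTC 49 mg/L: below toxic threshold.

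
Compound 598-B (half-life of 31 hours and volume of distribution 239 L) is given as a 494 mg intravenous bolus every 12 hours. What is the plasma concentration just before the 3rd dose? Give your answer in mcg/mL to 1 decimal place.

2.8 mcg/mL

f = (1/2)^(τ/t½) = (1/2)^(12/31) ≈ 0.7647.
C₀ = D/Vd = 494/239 ≈ 2.067 mcg/mL.
Before the 3rd dose, 2 doses have been given. Superposition: Cmin = C₀·(f + f²).
≈ 2.067 × (0.7647 + 0.5848) ≈ 2.067 × 1.3495 ≈ 2.789 mcg/mL.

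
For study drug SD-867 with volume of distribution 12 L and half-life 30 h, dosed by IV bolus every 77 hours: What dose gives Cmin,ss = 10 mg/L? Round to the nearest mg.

τ/t½ = 77/30 ≈ 2.5667, so f = (1/2)^(77/30) ≈ 0.168794.
Cmin,ss = (D/Vd)·f/(1−f), so D = Cmin,ss·Vd·(1−f)/f.
D = 10 × 12 × (1−f)/f ≈ 10 × 12 × 4.92438 ≈ 590.93 mg.

591 mg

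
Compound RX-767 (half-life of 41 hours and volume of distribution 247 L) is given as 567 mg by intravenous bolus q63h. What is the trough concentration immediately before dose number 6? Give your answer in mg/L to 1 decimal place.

1.2 mg/L

f = (1/2)^(τ/t½) = (1/2)^(63/41) ≈ 0.3447.
C₀ = D/Vd = 567/247 ≈ 2.296 mg/L.
Before the 6th dose, 5 doses have been given. Superposition: Cmin = C₀·(f + f² + … + f^5).
≈ 2.296 × (0.3447 + 0.1188 + 0.0410 + 0.0141 + 0.0049) ≈ 2.296 × 0.5235 ≈ 1.202 mg/L.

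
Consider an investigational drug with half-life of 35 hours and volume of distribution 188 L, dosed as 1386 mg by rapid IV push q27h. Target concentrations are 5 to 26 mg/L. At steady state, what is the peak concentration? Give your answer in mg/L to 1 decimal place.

τ/t½ = 27/35 ≈ 0.77143, so fraction remaining f = (1/2)^(27/35) ≈ 0.5858.
At steady state, accumulation factor R = 1/(1 − e^(−kτ)) ≈ 2.4143.
Single-dose peak C₀ = D/Vd = 1386/188 ≈ 7.372 mg/L.
Steady-state peak Cmax,ss = C₀·R ≈ 7.372 × 2.4143 ≈ 17.798 mg/L.
Peak 17.8 mg/L vs MTC 26 mg/L: below toxic threshold.

17.8 mg/L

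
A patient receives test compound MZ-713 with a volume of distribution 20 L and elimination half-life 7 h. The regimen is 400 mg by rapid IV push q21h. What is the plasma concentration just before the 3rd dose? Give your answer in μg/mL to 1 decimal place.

2.8 μg/mL

f = (1/2)^(τ/t½) = (1/2)^(21/7) ≈ 0.1250.
C₀ = D/Vd = 400/20 ≈ 20.000 μg/mL.
Before the 3rd dose, 2 doses have been given. Superposition: Cmin = C₀·(f + f²).
≈ 20.000 × (0.1250 + 0.0156) ≈ 20.000 × 0.1406 ≈ 2.812 μg/mL.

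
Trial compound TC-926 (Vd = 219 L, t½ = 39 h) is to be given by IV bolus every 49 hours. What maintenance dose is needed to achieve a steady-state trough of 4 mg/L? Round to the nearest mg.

1217 mg

τ/t½ = 49/39 ≈ 1.2564, so f = (1/2)^(49/39) ≈ 0.418584.
Cmin,ss = (D/Vd)·f/(1−f), so D = Cmin,ss·Vd·(1−f)/f.
D = 4 × 219 × (1−f)/f ≈ 4 × 219 × 1.38901 ≈ 1216.77 mg.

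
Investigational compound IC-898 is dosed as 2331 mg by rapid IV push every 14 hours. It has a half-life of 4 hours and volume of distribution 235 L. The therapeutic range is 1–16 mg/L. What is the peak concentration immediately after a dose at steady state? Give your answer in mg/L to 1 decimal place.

10.9 mg/L

k = ln2/t½ = ln2/4 ≈ 0.173287 h⁻¹; fraction remaining f = e^(−kτ) = e^(−0.173287×14) ≈ 0.0884.
At steady state, accumulation factor R = 1/(1 − e^(−kτ)) ≈ 1.0970.
Single-dose peak C₀ = D/Vd = 2331/235 ≈ 9.919 mg/L.
Steady-state peak Cmax,ss = C₀·R ≈ 9.919 × 1.0970 ≈ 10.881 mg/L.
Peak 10.9 mg/L vs MTC 16 mg/L: below toxic threshold.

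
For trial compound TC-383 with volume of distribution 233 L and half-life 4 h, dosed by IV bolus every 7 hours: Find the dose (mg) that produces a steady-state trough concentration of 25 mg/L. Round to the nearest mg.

τ/t½ = 7/4 ≈ 1.75, so f = (1/2)^(7/4) ≈ 0.297302.
Cmin,ss = (D/Vd)·f/(1−f), so D = Cmin,ss·Vd·(1−f)/f.
D = 25 × 233 × (1−f)/f ≈ 25 × 233 × 2.36358 ≈ 13767.85 mg.

13768 mg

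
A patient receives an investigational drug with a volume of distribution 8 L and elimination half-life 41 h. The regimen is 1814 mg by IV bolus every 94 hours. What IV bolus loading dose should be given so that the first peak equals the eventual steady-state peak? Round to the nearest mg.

f = (1/2)^(94/41) ≈ 0.204096; accumulation ratio R = 1/(1−f) ≈ 1.25643.
Loading dose to hit Cmax,ss on first dose: D_load = D_maint·R ≈ 1814 × 1.25643 ≈ 2279.16 mg.

2279 mg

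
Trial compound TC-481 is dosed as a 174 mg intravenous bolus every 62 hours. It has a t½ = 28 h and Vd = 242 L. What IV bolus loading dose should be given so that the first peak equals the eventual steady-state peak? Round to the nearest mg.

f = (1/2)^(62/28) ≈ 0.215493; accumulation ratio R = 1/(1−f) ≈ 1.27469.
Loading dose to hit Cmax,ss on first dose: D_load = D_maint·R ≈ 174 × 1.27469 ≈ 221.80 mg.

222 mg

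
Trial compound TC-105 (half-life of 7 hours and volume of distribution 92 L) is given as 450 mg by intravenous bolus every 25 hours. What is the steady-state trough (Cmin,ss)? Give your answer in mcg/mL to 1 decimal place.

τ/t½ = 25/7 ≈ 3.5714, so fraction remaining f = (1/2)^(25/7) ≈ 0.0841.
Accumulation ratio R = 1/(1 − f) ≈ 1/0.9159 ≈ 1.0918.
Each bolus raises the concentration by D/Vd = 450/92 ≈ 4.891 mcg/mL.
Steady-state peak Cmax,ss = C₀·R ≈ 4.891 × 1.0918 ≈ 5.340 mcg/mL.
Steady-state trough Cmin,ss = Cmax,ss·f ≈ 5.340 × 0.0841 ≈ 0.449 mcg/mL.

0.4 mcg/mL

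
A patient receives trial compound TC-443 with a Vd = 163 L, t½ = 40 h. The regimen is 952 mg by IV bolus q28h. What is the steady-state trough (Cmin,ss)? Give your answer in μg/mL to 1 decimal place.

9.4 μg/mL

τ/t½ = 28/40 ≈ 0.7, so fraction remaining f = (1/2)^(28/40) ≈ 0.6156.
Accumulation ratio R = 1/(1 − f) ≈ 1/0.3844 ≈ 2.6015.
Each bolus raises the concentration by D/Vd = 952/163 ≈ 5.840 μg/mL.
Steady-state peak Cmax,ss = C₀·R ≈ 5.840 × 2.6015 ≈ 15.193 μg/mL.
One interval later, Cmin,ss = Cmax,ss·e^(−kτ) ≈ 15.193 × 0.6156 ≈ 9.353 μg/mL.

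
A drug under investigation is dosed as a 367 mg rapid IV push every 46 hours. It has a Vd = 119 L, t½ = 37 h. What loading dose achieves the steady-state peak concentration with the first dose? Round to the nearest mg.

635 mg

f = (1/2)^(46/37) ≈ 0.422422; accumulation ratio R = 1/(1−f) ≈ 1.73137.
Loading dose to hit Cmax,ss on first dose: D_load = D_maint·R ≈ 367 × 1.73137 ≈ 635.41 mg.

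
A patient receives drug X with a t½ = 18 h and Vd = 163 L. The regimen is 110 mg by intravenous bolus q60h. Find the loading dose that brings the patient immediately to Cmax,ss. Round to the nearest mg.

f = (1/2)^(60/18) ≈ 0.099213; accumulation ratio R = 1/(1−f) ≈ 1.11014.
Loading dose to hit Cmax,ss on first dose: D_load = D_maint·R ≈ 110 × 1.11014 ≈ 122.12 mg.

122 mg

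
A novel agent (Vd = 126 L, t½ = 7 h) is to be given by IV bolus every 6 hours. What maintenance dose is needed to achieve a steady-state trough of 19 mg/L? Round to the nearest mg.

τ/t½ = 6/7 ≈ 0.85714, so f = (1/2)^(6/7) ≈ 0.552045.
Cmin,ss = (D/Vd)·f/(1−f), so D = Cmin,ss·Vd·(1−f)/f.
D = 19 × 126 × (1−f)/f ≈ 19 × 126 × 0.81145 ≈ 1942.61 mg.

1943 mg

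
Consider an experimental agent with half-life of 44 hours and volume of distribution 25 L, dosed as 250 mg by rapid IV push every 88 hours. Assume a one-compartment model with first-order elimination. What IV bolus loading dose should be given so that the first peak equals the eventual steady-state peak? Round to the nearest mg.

f = (1/2)^(88/44) ≈ 0.250000; accumulation ratio R = 1/(1−f) ≈ 1.33333.
Loading dose to hit Cmax,ss on first dose: D_load = D_maint·R ≈ 250 × 1.33333 ≈ 333.33 mg.

333 mg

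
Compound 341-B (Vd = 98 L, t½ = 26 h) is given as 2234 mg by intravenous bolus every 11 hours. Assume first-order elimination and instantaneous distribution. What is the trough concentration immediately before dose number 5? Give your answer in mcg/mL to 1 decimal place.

f = (1/2)^(τ/t½) = (1/2)^(11/26) ≈ 0.7458.
C₀ = D/Vd = 2234/98 ≈ 22.796 mcg/mL.
Before the 5th dose, 4 doses have been given. Superposition: Cmin = C₀·(f + f² + … + f^4).
≈ 22.796 × (0.7458 + 0.5562 + 0.4148 + 0.3094) ≈ 22.796 × 2.0262 ≈ 46.189 mcg/mL.

46.2 mcg/mL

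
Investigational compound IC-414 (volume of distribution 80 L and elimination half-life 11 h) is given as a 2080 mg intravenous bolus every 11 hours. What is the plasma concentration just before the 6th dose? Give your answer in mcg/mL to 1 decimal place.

f = (1/2)^(τ/t½) = (1/2)^(11/11) ≈ 0.5000.
C₀ = D/Vd = 2080/80 ≈ 26.000 mcg/mL.
Before the 6th dose, 5 doses have been given. Superposition: Cmin = C₀·(f + f² + … + f^5).
≈ 26.000 × (0.5000 + 0.2500 + 0.1250 + 0.0625 + 0.0313) ≈ 26.000 × 0.9688 ≈ 25.189 mcg/mL.

25.2 mcg/mL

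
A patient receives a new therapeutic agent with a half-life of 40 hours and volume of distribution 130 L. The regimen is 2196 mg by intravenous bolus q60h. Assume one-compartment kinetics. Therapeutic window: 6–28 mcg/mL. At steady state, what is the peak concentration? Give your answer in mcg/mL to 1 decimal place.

26.1 mcg/mL

τ/t½ = 60/40 ≈ 1.5, so fraction remaining f = (1/2)^(60/40) ≈ 0.3536.
At steady state, accumulation factor R = 1/(1 − e^(−kτ)) ≈ 1.5470.
Each bolus raises the concentration by D/Vd = 2196/130 ≈ 16.892 mcg/mL.
Cmax,ss = C₀/(1 − f) ≈ 16.892/0.6464 ≈ 26.132 mcg/mL.
Peak 26.1 mcg/mL vs MTC 28 mcg/mL: below toxic threshold.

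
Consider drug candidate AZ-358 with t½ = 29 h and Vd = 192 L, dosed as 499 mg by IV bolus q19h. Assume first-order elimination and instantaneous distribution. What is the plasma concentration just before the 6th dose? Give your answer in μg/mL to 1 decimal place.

4.1 μg/mL

f = (1/2)^(τ/t½) = (1/2)^(19/29) ≈ 0.6350.
C₀ = D/Vd = 499/192 ≈ 2.599 μg/mL.
Before the 6th dose, 5 doses have been given. Superposition: Cmin = C₀·(f + f² + … + f^5).
≈ 2.599 × (0.6350 + 0.4032 + 0.2560 + 0.1626 + 0.1032) ≈ 2.599 × 1.5600 ≈ 4.054 μg/mL.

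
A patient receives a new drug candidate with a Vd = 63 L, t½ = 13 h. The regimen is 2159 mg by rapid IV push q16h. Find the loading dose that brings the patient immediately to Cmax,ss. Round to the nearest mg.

3762 mg

f = (1/2)^(16/13) ≈ 0.426090; accumulation ratio R = 1/(1−f) ≈ 1.74243.
Loading dose to hit Cmax,ss on first dose: D_load = D_maint·R ≈ 2159 × 1.74243 ≈ 3761.91 mg.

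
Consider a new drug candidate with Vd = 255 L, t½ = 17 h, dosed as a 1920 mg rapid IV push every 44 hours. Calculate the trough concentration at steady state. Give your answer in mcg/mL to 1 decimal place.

1.5 mcg/mL

Over one 44-h interval, 44/17 ≈ 2.5882 half-lives elapse, leaving f ≈ 0.1663 of each dose.
At steady state, accumulation factor R = 1/(1 − e^(−kτ)) ≈ 1.1995.
Single-dose peak C₀ = D/Vd = 1920/255 ≈ 7.529 mcg/mL.
Cmax,ss = C₀/(1 − f) ≈ 7.529/0.8337 ≈ 9.031 mcg/mL.
One interval later, Cmin,ss = Cmax,ss·e^(−kτ) ≈ 9.031 × 0.1663 ≈ 1.502 mcg/mL.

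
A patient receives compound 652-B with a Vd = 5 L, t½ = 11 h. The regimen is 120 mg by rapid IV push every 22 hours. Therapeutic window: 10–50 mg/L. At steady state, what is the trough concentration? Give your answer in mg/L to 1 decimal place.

8.0 mg/L

The dosing interval is 2 half-lives, so f = 2^(−2) = 0.25.
At steady state, R = 1/(1 − 0.25) = 4/3.
Single-dose peak C₀ = D/Vd = 120/5 = 24 mg/L.
Steady-state peak Cmax,ss = C₀·R = 24 × 4/3 ≈ 32.000 mg/L.
Steady-state trough Cmin,ss = Cmax,ss·f ≈ 32.000 × 0.25 ≈ 8.000 mg/L.
Trough 8.0 mg/L vs MEC 10 mg/L: subtherapeutic.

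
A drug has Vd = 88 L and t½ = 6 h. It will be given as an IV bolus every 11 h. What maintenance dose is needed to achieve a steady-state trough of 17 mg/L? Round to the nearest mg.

τ/t½ = 11/6 ≈ 1.8333, so f = (1/2)^(11/6) ≈ 0.280616.
Cmin,ss = (D/Vd)·f/(1−f), so D = Cmin,ss·Vd·(1−f)/f.
D = 17 × 88 × (1−f)/f ≈ 17 × 88 × 2.56359 ≈ 3835.13 mg.

3835 mg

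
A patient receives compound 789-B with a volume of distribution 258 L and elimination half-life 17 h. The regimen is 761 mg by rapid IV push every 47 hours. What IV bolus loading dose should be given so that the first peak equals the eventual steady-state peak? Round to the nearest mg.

892 mg

f = (1/2)^(47/17) ≈ 0.147143; accumulation ratio R = 1/(1−f) ≈ 1.17253.
Loading dose to hit Cmax,ss on first dose: D_load = D_maint·R ≈ 761 × 1.17253 ≈ 892.30 mg.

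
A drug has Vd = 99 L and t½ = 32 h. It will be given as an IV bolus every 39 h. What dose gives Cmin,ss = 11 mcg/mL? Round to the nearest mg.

1446 mg

τ/t½ = 39/32 ≈ 1.2188, so f = (1/2)^(39/32) ≈ 0.429655.
Cmin,ss = (D/Vd)·f/(1−f), so D = Cmin,ss·Vd·(1−f)/f.
D = 11 × 99 × (1−f)/f ≈ 11 × 99 × 1.32745 ≈ 1445.59 mg.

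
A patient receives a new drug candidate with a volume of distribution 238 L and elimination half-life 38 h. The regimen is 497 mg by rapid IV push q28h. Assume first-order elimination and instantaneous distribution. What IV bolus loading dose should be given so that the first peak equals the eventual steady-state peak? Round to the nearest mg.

f = (1/2)^(28/38) ≈ 0.600051; accumulation ratio R = 1/(1−f) ≈ 2.50032.
Loading dose to hit Cmax,ss on first dose: D_load = D_maint·R ≈ 497 × 2.50032 ≈ 1242.66 mg.

1243 mg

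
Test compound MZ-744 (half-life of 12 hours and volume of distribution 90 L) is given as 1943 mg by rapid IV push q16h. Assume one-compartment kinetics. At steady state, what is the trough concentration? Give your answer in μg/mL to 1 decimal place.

Over one 16-h interval, 16/12 ≈ 1.3333 half-lives elapse, leaving f ≈ 0.3969 of each dose.
At steady state, accumulation factor R = 1/(1 − e^(−kτ)) ≈ 1.6581.
Each bolus raises the concentration by D/Vd = 1943/90 ≈ 21.589 μg/mL.
Cmax,ss = C₀/(1 − f) ≈ 21.589/0.6031 ≈ 35.797 μg/mL.
Steady-state trough Cmin,ss = Cmax,ss·f ≈ 35.797 × 0.3969 ≈ 14.208 μg/mL.

14.2 μg/mL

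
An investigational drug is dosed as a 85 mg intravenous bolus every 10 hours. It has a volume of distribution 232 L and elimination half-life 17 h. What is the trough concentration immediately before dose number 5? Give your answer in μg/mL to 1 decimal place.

0.6 μg/mL

f = (1/2)^(τ/t½) = (1/2)^(10/17) ≈ 0.6652.
C₀ = D/Vd = 85/232 ≈ 0.366 μg/mL.
Before the 5th dose, 4 doses have been given. Superposition: Cmin = C₀·(f + f² + … + f^4).
≈ 0.366 × (0.6652 + 0.4425 + 0.2943 + 0.1958) ≈ 0.366 × 1.5978 ≈ 0.585 μg/mL.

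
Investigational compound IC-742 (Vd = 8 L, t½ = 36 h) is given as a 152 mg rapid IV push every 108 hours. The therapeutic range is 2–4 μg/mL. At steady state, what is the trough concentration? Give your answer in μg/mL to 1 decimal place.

2.7 μg/mL

The dosing interval is 3 half-lives, so f = 2^(−3) = 0.125.
At steady state, R = 1/(1 − 0.125) = 8/7.
Single-dose peak C₀ = D/Vd = 152/8 = 19 μg/mL.
Steady-state peak Cmax,ss = C₀·R = 19 × 8/7 ≈ 21.714 μg/mL.
Steady-state trough Cmin,ss = Cmax,ss·f ≈ 21.714 × 0.125 ≈ 2.714 μg/mL.
Trough 2.7 μg/mL vs MEC 2 μg/mL: adequate.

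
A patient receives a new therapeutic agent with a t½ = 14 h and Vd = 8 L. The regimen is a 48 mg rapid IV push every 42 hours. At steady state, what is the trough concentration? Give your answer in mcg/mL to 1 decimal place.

The dosing interval is 3 half-lives, so f = 2^(−3) = 0.125.
Accumulation ratio R = 1/(1 − f) = 1/0.875 = 8/7.
Single-dose peak C₀ = D/Vd = 48/8 = 6 mcg/mL.
Steady-state peak Cmax,ss = C₀·R = 6 × 8/7 ≈ 6.857 mcg/mL.
Steady-state trough Cmin,ss = Cmax,ss·f ≈ 6.857 × 0.125 ≈ 0.857 mcg/mL.

0.9 mcg/mL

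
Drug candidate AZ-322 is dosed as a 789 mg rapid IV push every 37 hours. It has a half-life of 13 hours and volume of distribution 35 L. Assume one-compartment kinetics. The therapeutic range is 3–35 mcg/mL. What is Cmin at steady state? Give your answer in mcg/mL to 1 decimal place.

3.6 mcg/mL

Over one 37-h interval, 37/13 ≈ 2.8462 half-lives elapse, leaving f ≈ 0.1391 of each dose.
At steady state, accumulation factor R = 1/(1 − e^(−kτ)) ≈ 1.1616.
Single-dose peak C₀ = D/Vd = 789/35 ≈ 22.543 mcg/mL.
Cmax,ss = C₀/(1 − f) ≈ 22.543/0.8609 ≈ 26.185 mcg/mL.
Steady-state trough Cmin,ss = Cmax,ss·f ≈ 26.185 × 0.1391 ≈ 3.642 mcg/mL.
Trough 3.6 mcg/mL vs MEC 3 mcg/mL: adequate.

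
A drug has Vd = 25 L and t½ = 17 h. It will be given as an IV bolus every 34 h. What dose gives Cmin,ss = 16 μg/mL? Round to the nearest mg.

τ/t½ = 34/17 ≈ 2, so f = (1/2)^(34/17) ≈ 0.250000.
Cmin,ss = (D/Vd)·f/(1−f), so D = Cmin,ss·Vd·(1−f)/f.
D = 16 × 25 × (1−f)/f ≈ 16 × 25 × 3.00000 ≈ 1200.00 mg.

1200 mg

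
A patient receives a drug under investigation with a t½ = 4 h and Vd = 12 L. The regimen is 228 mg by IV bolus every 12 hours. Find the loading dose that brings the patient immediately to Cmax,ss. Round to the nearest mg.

f = (1/2)^(12/4) ≈ 0.125000; accumulation ratio R = 1/(1−f) ≈ 1.14286.
Loading dose to hit Cmax,ss on first dose: D_load = D_maint·R ≈ 228 × 1.14286 ≈ 260.57 mg.

261 mg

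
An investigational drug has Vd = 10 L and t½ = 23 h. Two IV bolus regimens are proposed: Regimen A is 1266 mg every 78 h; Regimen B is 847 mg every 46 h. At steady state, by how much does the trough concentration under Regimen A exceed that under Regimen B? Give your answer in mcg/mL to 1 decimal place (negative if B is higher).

-14.9 mcg/mL

Regimen A: f = (1/2)^(78/23) ≈ 0.0953; Cmin,ss = (1266/10)·f/(1−f) ≈ 13.336 mcg/mL.
Regimen B: f = (1/2)^(46/23) ≈ 0.2500; Cmin,ss = (847/10)·f/(1−f) ≈ 28.233 mcg/mL.
Difference ≈ 13.336 − 28.233 ≈ -14.897 mcg/mL.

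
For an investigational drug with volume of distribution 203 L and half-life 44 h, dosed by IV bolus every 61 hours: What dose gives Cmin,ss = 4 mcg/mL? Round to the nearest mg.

τ/t½ = 61/44 ≈ 1.3864, so f = (1/2)^(61/44) ≈ 0.382528.
Cmin,ss = (D/Vd)·f/(1−f), so D = Cmin,ss·Vd·(1−f)/f.
D = 4 × 203 × (1−f)/f ≈ 4 × 203 × 1.61419 ≈ 1310.72 mg.

1311 mg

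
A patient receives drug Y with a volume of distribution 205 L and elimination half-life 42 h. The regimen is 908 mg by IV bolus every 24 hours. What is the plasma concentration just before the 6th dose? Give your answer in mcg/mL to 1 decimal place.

f = (1/2)^(τ/t½) = (1/2)^(24/42) ≈ 0.6730.
C₀ = D/Vd = 908/205 ≈ 4.429 mcg/mL.
Before the 6th dose, 5 doses have been given. Superposition: Cmin = C₀·(f + f² + … + f^5).
≈ 4.429 × (0.6730 + 0.4529 + 0.3048 + 0.2051 + 0.1381) ≈ 4.429 × 1.7739 ≈ 7.857 mcg/mL.

7.9 mcg/mL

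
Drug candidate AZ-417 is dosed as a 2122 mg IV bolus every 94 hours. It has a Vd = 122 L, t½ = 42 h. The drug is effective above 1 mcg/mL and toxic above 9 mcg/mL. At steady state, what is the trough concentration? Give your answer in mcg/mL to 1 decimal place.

k = ln2/t½ = ln2/42 ≈ 0.016504 h⁻¹; fraction remaining f = e^(−kτ) = e^(−0.016504×94) ≈ 0.2120.
Accumulation ratio R = 1/(1 − f) ≈ 1/0.7880 ≈ 1.2690.
Single-dose peak C₀ = D/Vd = 2122/122 ≈ 17.393 mcg/mL.
Cmax,ss = C₀/(1 − f) ≈ 17.393/0.7880 ≈ 22.072 mcg/mL.
Steady-state trough Cmin,ss = Cmax,ss·f ≈ 22.072 × 0.2120 ≈ 4.679 mcg/mL.
Trough 4.7 mcg/mL vs MEC 1 mcg/mL: adequate.

4.7 mcg/mL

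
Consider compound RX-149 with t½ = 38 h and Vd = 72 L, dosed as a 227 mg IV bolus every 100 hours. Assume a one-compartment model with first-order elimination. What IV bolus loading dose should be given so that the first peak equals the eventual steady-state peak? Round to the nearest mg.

f = (1/2)^(100/38) ≈ 0.161367; accumulation ratio R = 1/(1−f) ≈ 1.19242.
Loading dose to hit Cmax,ss on first dose: D_load = D_maint·R ≈ 227 × 1.19242 ≈ 270.68 mg.

271 mg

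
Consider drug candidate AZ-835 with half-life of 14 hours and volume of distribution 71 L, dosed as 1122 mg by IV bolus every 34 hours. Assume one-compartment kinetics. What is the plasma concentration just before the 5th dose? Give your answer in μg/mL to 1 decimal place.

3.6 μg/mL

f = (1/2)^(τ/t½) = (1/2)^(34/14) ≈ 0.1857.
C₀ = D/Vd = 1122/71 ≈ 15.803 μg/mL.
Before the 5th dose, 4 doses have been given. Superposition: Cmin = C₀·(f + f² + … + f^4).
≈ 15.803 × (0.1857 + 0.0345 + 0.0064 + 0.0012) ≈ 15.803 × 0.2278 ≈ 3.600 μg/mL.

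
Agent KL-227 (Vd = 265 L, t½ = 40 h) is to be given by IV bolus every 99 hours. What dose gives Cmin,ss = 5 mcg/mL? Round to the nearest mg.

6042 mg

τ/t½ = 99/40 ≈ 2.475, so f = (1/2)^(99/40) ≈ 0.179867.
Cmin,ss = (D/Vd)·f/(1−f), so D = Cmin,ss·Vd·(1−f)/f.
D = 5 × 265 × (1−f)/f ≈ 5 × 265 × 4.55966 ≈ 6041.55 mg.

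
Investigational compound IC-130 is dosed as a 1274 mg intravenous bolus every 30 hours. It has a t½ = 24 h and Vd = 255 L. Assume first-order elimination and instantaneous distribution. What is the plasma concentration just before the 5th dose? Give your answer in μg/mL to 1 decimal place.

f = (1/2)^(τ/t½) = (1/2)^(30/24) ≈ 0.4204.
C₀ = D/Vd = 1274/255 ≈ 4.996 μg/mL.
Before the 5th dose, 4 doses have been given. Superposition: Cmin = C₀·(f + f² + … + f^4).
≈ 4.996 × (0.4204 + 0.1767 + 0.0743 + 0.0312) ≈ 4.996 × 0.7026 ≈ 3.510 μg/mL.

3.5 μg/mL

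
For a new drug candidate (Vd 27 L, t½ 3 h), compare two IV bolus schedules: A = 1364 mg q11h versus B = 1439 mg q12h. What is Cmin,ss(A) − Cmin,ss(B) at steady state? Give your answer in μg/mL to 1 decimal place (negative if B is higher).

Regimen A: f = (1/2)^(11/3) ≈ 0.0787; Cmin,ss = (1364/27)·f/(1−f) ≈ 4.315 μg/mL.
Regimen B: f = (1/2)^(12/3) ≈ 0.0625; Cmin,ss = (1439/27)·f/(1−f) ≈ 3.553 μg/mL.
Difference ≈ 4.315 − 3.553 ≈ 0.762 μg/mL.

0.8 μg/mL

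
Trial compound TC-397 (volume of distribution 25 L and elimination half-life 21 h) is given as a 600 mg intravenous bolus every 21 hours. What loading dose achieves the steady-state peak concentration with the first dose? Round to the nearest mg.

1200 mg

f = (1/2)^(21/21) ≈ 0.500000; accumulation ratio R = 1/(1−f) ≈ 2.00000.
Loading dose to hit Cmax,ss on first dose: D_load = D_maint·R ≈ 600 × 2.00000 ≈ 1200.00 mg.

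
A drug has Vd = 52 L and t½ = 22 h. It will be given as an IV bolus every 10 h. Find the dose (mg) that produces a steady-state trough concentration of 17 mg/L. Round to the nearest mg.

τ/t½ = 10/22 ≈ 0.45455, so f = (1/2)^(10/22) ≈ 0.729740.
Cmin,ss = (D/Vd)·f/(1−f), so D = Cmin,ss·Vd·(1−f)/f.
D = 17 × 52 × (1−f)/f ≈ 17 × 52 × 0.37035 ≈ 327.39 mg.

327 mg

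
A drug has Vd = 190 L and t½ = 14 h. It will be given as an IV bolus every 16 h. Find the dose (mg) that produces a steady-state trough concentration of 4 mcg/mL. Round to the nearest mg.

918 mg

τ/t½ = 16/14 ≈ 1.1429, so f = (1/2)^(16/14) ≈ 0.452862.
Cmin,ss = (D/Vd)·f/(1−f), so D = Cmin,ss·Vd·(1−f)/f.
D = 4 × 190 × (1−f)/f ≈ 4 × 190 × 1.20818 ≈ 918.22 mg.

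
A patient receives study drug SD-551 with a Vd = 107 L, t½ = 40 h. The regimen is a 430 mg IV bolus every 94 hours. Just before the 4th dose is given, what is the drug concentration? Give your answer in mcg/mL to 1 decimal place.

1.0 mcg/mL

f = (1/2)^(τ/t½) = (1/2)^(94/40) ≈ 0.1961.
C₀ = D/Vd = 430/107 ≈ 4.019 mcg/mL.
Before the 4th dose, 3 doses have been given. Superposition: Cmin = C₀·(f + f² + … + f^3).
≈ 4.019 × (0.1961 + 0.0385 + 0.0075) ≈ 4.019 × 0.2421 ≈ 0.973 mcg/mL.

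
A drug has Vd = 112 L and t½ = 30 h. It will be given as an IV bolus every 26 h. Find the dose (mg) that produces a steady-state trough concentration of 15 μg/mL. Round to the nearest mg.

τ/t½ = 26/30 ≈ 0.86667, so f = (1/2)^(26/30) ≈ 0.548412.
Cmin,ss = (D/Vd)·f/(1−f), so D = Cmin,ss·Vd·(1−f)/f.
D = 15 × 112 × (1−f)/f ≈ 15 × 112 × 0.82345 ≈ 1383.40 mg.

1383 mg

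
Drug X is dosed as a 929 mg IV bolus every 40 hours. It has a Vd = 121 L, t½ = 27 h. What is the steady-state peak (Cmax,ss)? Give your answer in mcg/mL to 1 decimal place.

12.0 mcg/mL

k = ln2/t½ = ln2/27 ≈ 0.025672 h⁻¹; fraction remaining f = e^(−kτ) = e^(−0.025672×40) ≈ 0.3581.
Accumulation ratio R = 1/(1 − f) ≈ 1/0.6419 ≈ 1.5579.
Single-dose peak C₀ = D/Vd = 929/121 ≈ 7.678 mcg/mL.
Steady-state peak Cmax,ss = C₀·R ≈ 7.678 × 1.5579 ≈ 11.962 mcg/mL.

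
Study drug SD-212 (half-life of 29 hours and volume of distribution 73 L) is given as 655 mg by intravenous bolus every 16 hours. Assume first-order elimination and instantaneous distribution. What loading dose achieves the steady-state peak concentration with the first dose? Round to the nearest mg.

2061 mg

f = (1/2)^(16/29) ≈ 0.682204; accumulation ratio R = 1/(1−f) ≈ 3.14667.
Loading dose to hit Cmax,ss on first dose: D_load = D_maint·R ≈ 655 × 3.14667 ≈ 2061.07 mg.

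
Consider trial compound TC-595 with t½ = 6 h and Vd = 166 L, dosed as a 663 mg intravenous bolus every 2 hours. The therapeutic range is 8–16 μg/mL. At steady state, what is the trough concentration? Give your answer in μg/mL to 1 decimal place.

τ/t½ = 2/6 ≈ 0.33333, so fraction remaining f = (1/2)^(2/6) ≈ 0.7937.
Each bolus raises the concentration by D/Vd = 663/166 ≈ 3.994 μg/mL.
Steady-state trough Cmin,ss = C₀·f/(1−f) ≈ 3.994 × 0.7937/0.2063 ≈ 15.366 μg/mL.
Trough 15.4 μg/mL vs MEC 8 μg/mL: adequate.

15.4 μg/mL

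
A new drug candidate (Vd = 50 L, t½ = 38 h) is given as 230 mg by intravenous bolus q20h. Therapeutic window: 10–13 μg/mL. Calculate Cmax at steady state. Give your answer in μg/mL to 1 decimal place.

15.0 μg/mL

τ/t½ = 20/38 ≈ 0.52632, so fraction remaining f = (1/2)^(20/38) ≈ 0.6943.
Accumulation ratio R = 1/(1 − f) ≈ 1/0.3057 ≈ 3.2712.
Single-dose peak C₀ = D/Vd = 230/50 ≈ 4.600 μg/mL.
Steady-state peak Cmax,ss = C₀·R ≈ 4.600 × 3.2712 ≈ 15.048 μg/mL.
Peak 15.0 μg/mL vs MTC 13 μg/mL: exceeds toxic threshold.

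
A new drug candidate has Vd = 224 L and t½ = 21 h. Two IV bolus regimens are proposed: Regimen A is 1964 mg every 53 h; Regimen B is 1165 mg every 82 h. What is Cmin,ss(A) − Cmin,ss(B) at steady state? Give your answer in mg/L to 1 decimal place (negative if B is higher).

1.5 mg/L

Regimen A: f = (1/2)^(53/21) ≈ 0.1739; Cmin,ss = (1964/224)·f/(1−f) ≈ 1.846 mg/L.
Regimen B: f = (1/2)^(82/21) ≈ 0.0668; Cmin,ss = (1165/224)·f/(1−f) ≈ 0.372 mg/L.
Difference ≈ 1.846 − 0.372 ≈ 1.474 mg/L.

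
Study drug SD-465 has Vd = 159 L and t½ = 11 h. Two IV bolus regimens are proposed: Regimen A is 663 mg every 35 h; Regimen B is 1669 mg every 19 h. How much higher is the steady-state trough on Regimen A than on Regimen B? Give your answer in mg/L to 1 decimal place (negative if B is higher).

Regimen A: f = (1/2)^(35/11) ≈ 0.1102; Cmin,ss = (663/159)·f/(1−f) ≈ 0.516 mg/L.
Regimen B: f = (1/2)^(19/11) ≈ 0.3020; Cmin,ss = (1669/159)·f/(1−f) ≈ 4.542 mg/L.
Difference ≈ 0.516 − 4.542 ≈ -4.026 mg/L.

-4.0 mg/L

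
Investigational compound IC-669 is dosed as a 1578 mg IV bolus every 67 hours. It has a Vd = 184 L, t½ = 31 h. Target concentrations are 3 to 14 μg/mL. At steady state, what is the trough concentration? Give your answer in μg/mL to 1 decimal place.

2.5 μg/mL

Over one 67-h interval, 67/31 ≈ 2.1613 half-lives elapse, leaving f ≈ 0.2236 of each dose.
At steady state, accumulation factor R = 1/(1 − e^(−kτ)) ≈ 1.2880.
Single-dose peak C₀ = D/Vd = 1578/184 ≈ 8.576 μg/mL.
Cmax,ss = C₀/(1 − f) ≈ 8.576/0.7764 ≈ 11.046 μg/mL.
One interval later, Cmin,ss = Cmax,ss·e^(−kτ) ≈ 11.046 × 0.2236 ≈ 2.470 μg/mL.
Trough 2.5 μg/mL vs MEC 3 μg/mL: subtherapeutic.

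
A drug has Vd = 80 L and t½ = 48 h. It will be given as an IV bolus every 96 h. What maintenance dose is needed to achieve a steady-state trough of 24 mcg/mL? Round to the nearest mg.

5760 mg

τ/t½ = 96/48 ≈ 2, so f = (1/2)^(96/48) ≈ 0.250000.
Cmin,ss = (D/Vd)·f/(1−f), so D = Cmin,ss·Vd·(1−f)/f.
D = 24 × 80 × (1−f)/f ≈ 24 × 80 × 3.00000 ≈ 5760.00 mg.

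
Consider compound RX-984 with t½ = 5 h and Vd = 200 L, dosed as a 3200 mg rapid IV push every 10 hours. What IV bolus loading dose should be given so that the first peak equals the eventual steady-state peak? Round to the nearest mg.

f = (1/2)^(10/5) ≈ 0.250000; accumulation ratio R = 1/(1−f) ≈ 1.33333.
Loading dose to hit Cmax,ss on first dose: D_load = D_maint·R ≈ 3200 × 1.33333 ≈ 4266.66 mg.

4267 mg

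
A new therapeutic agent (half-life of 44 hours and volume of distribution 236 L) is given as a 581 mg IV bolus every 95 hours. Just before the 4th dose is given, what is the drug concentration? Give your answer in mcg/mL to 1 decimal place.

f = (1/2)^(τ/t½) = (1/2)^(95/44) ≈ 0.2239.
C₀ = D/Vd = 581/236 ≈ 2.462 mcg/mL.
Before the 4th dose, 3 doses have been given. Superposition: Cmin = C₀·(f + f² + … + f^3).
≈ 2.462 × (0.2239 + 0.0501 + 0.0112) ≈ 2.462 × 0.2852 ≈ 0.702 mcg/mL.

0.7 mcg/mL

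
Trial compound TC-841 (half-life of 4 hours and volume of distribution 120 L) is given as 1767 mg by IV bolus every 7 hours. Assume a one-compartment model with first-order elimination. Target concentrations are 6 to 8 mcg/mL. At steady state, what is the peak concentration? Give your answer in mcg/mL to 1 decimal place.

k = ln2/t½ = ln2/4 ≈ 0.173287 h⁻¹; fraction remaining f = e^(−kτ) = e^(−0.173287×7) ≈ 0.2973.
At steady state, accumulation factor R = 1/(1 − e^(−kτ)) ≈ 1.4231.
Each bolus raises the concentration by D/Vd = 1767/120 ≈ 14.725 mcg/mL.
Cmax,ss = C₀/(1 − f) ≈ 14.725/0.7027 ≈ 20.955 mcg/mL.
Peak 21.0 mcg/mL vs MTC 8 mcg/mL: exceeds toxic threshold.

21.0 mcg/mL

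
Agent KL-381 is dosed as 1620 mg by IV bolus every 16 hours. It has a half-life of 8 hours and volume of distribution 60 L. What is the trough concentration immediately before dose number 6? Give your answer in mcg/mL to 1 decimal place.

9.0 mcg/mL

f = (1/2)^(τ/t½) = (1/2)^(16/8) ≈ 0.2500.
C₀ = D/Vd = 1620/60 ≈ 27.000 mcg/mL.
Before the 6th dose, 5 doses have been given. Superposition: Cmin = C₀·(f + f² + … + f^5).
≈ 27.000 × (0.2500 + 0.0625 + 0.0156 + 0.0039 + 0.0010) ≈ 27.000 × 0.3330 ≈ 8.991 mcg/mL.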